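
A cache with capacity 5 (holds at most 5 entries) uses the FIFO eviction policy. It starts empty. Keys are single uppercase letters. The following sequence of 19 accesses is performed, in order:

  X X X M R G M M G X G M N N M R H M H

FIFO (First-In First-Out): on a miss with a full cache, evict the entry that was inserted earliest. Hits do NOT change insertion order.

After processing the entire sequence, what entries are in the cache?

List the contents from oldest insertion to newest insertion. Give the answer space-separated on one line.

Answer: M R G N H

Derivation:
FIFO simulation (capacity=5):
  1. access X: MISS. Cache (old->new): [X]
  2. access X: HIT. Cache (old->new): [X]
  3. access X: HIT. Cache (old->new): [X]
  4. access M: MISS. Cache (old->new): [X M]
  5. access R: MISS. Cache (old->new): [X M R]
  6. access G: MISS. Cache (old->new): [X M R G]
  7. access M: HIT. Cache (old->new): [X M R G]
  8. access M: HIT. Cache (old->new): [X M R G]
  9. access G: HIT. Cache (old->new): [X M R G]
  10. access X: HIT. Cache (old->new): [X M R G]
  11. access G: HIT. Cache (old->new): [X M R G]
  12. access M: HIT. Cache (old->new): [X M R G]
  13. access N: MISS. Cache (old->new): [X M R G N]
  14. access N: HIT. Cache (old->new): [X M R G N]
  15. access M: HIT. Cache (old->new): [X M R G N]
  16. access R: HIT. Cache (old->new): [X M R G N]
  17. access H: MISS, evict X. Cache (old->new): [M R G N H]
  18. access M: HIT. Cache (old->new): [M R G N H]
  19. access H: HIT. Cache (old->new): [M R G N H]
Total: 13 hits, 6 misses, 1 evictions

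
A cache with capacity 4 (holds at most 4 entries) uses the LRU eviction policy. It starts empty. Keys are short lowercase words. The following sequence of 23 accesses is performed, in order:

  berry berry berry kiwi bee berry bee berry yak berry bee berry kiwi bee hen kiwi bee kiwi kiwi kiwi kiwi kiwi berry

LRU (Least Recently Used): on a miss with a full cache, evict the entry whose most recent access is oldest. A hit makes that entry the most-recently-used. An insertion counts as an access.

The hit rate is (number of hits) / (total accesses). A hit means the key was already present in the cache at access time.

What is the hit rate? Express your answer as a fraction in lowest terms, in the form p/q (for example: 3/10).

LRU simulation (capacity=4):
  1. access berry: MISS. Cache (LRU->MRU): [berry]
  2. access berry: HIT. Cache (LRU->MRU): [berry]
  3. access berry: HIT. Cache (LRU->MRU): [berry]
  4. access kiwi: MISS. Cache (LRU->MRU): [berry kiwi]
  5. access bee: MISS. Cache (LRU->MRU): [berry kiwi bee]
  6. access berry: HIT. Cache (LRU->MRU): [kiwi bee berry]
  7. access bee: HIT. Cache (LRU->MRU): [kiwi berry bee]
  8. access berry: HIT. Cache (LRU->MRU): [kiwi bee berry]
  9. access yak: MISS. Cache (LRU->MRU): [kiwi bee berry yak]
  10. access berry: HIT. Cache (LRU->MRU): [kiwi bee yak berry]
  11. access bee: HIT. Cache (LRU->MRU): [kiwi yak berry bee]
  12. access berry: HIT. Cache (LRU->MRU): [kiwi yak bee berry]
  13. access kiwi: HIT. Cache (LRU->MRU): [yak bee berry kiwi]
  14. access bee: HIT. Cache (LRU->MRU): [yak berry kiwi bee]
  15. access hen: MISS, evict yak. Cache (LRU->MRU): [berry kiwi bee hen]
  16. access kiwi: HIT. Cache (LRU->MRU): [berry bee hen kiwi]
  17. access bee: HIT. Cache (LRU->MRU): [berry hen kiwi bee]
  18. access kiwi: HIT. Cache (LRU->MRU): [berry hen bee kiwi]
  19. access kiwi: HIT. Cache (LRU->MRU): [berry hen bee kiwi]
  20. access kiwi: HIT. Cache (LRU->MRU): [berry hen bee kiwi]
  21. access kiwi: HIT. Cache (LRU->MRU): [berry hen bee kiwi]
  22. access kiwi: HIT. Cache (LRU->MRU): [berry hen bee kiwi]
  23. access berry: HIT. Cache (LRU->MRU): [hen bee kiwi berry]
Total: 18 hits, 5 misses, 1 evictions

Hit rate = 18/23

Answer: 18/23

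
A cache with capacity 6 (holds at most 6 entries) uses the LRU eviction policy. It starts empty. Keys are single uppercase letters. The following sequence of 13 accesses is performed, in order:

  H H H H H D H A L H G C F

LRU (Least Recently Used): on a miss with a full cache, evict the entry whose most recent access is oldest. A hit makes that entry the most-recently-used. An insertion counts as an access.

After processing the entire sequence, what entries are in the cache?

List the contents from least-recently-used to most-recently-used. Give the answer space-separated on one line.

Answer: A L H G C F

Derivation:
LRU simulation (capacity=6):
  1. access H: MISS. Cache (LRU->MRU): [H]
  2. access H: HIT. Cache (LRU->MRU): [H]
  3. access H: HIT. Cache (LRU->MRU): [H]
  4. access H: HIT. Cache (LRU->MRU): [H]
  5. access H: HIT. Cache (LRU->MRU): [H]
  6. access D: MISS. Cache (LRU->MRU): [H D]
  7. access H: HIT. Cache (LRU->MRU): [D H]
  8. access A: MISS. Cache (LRU->MRU): [D H A]
  9. access L: MISS. Cache (LRU->MRU): [D H A L]
  10. access H: HIT. Cache (LRU->MRU): [D A L H]
  11. access G: MISS. Cache (LRU->MRU): [D A L H G]
  12. access C: MISS. Cache (LRU->MRU): [D A L H G C]
  13. access F: MISS, evict D. Cache (LRU->MRU): [A L H G C F]
Total: 6 hits, 7 misses, 1 evictions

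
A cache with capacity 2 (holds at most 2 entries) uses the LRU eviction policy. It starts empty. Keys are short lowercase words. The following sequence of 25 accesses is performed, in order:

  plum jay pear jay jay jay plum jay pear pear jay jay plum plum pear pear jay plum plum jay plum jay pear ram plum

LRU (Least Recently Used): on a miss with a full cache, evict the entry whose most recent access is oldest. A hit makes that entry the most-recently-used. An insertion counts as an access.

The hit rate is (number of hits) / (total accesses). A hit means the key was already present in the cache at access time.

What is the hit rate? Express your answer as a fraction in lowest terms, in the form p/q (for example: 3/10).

LRU simulation (capacity=2):
  1. access plum: MISS. Cache (LRU->MRU): [plum]
  2. access jay: MISS. Cache (LRU->MRU): [plum jay]
  3. access pear: MISS, evict plum. Cache (LRU->MRU): [jay pear]
  4. access jay: HIT. Cache (LRU->MRU): [pear jay]
  5. access jay: HIT. Cache (LRU->MRU): [pear jay]
  6. access jay: HIT. Cache (LRU->MRU): [pear jay]
  7. access plum: MISS, evict pear. Cache (LRU->MRU): [jay plum]
  8. access jay: HIT. Cache (LRU->MRU): [plum jay]
  9. access pear: MISS, evict plum. Cache (LRU->MRU): [jay pear]
  10. access pear: HIT. Cache (LRU->MRU): [jay pear]
  11. access jay: HIT. Cache (LRU->MRU): [pear jay]
  12. access jay: HIT. Cache (LRU->MRU): [pear jay]
  13. access plum: MISS, evict pear. Cache (LRU->MRU): [jay plum]
  14. access plum: HIT. Cache (LRU->MRU): [jay plum]
  15. access pear: MISS, evict jay. Cache (LRU->MRU): [plum pear]
  16. access pear: HIT. Cache (LRU->MRU): [plum pear]
  17. access jay: MISS, evict plum. Cache (LRU->MRU): [pear jay]
  18. access plum: MISS, evict pear. Cache (LRU->MRU): [jay plum]
  19. access plum: HIT. Cache (LRU->MRU): [jay plum]
  20. access jay: HIT. Cache (LRU->MRU): [plum jay]
  21. access plum: HIT. Cache (LRU->MRU): [jay plum]
  22. access jay: HIT. Cache (LRU->MRU): [plum jay]
  23. access pear: MISS, evict plum. Cache (LRU->MRU): [jay pear]
  24. access ram: MISS, evict jay. Cache (LRU->MRU): [pear ram]
  25. access plum: MISS, evict pear. Cache (LRU->MRU): [ram plum]
Total: 13 hits, 12 misses, 10 evictions

Hit rate = 13/25

Answer: 13/25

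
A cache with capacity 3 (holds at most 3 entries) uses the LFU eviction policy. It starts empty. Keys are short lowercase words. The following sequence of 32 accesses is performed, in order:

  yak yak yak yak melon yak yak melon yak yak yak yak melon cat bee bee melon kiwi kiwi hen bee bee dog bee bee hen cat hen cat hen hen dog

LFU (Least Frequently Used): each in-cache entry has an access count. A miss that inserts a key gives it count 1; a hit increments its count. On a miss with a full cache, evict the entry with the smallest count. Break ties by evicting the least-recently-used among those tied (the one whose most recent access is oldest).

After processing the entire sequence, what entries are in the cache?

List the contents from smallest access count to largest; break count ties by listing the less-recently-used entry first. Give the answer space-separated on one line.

LFU simulation (capacity=3):
  1. access yak: MISS. Cache: [yak(c=1)]
  2. access yak: HIT, count now 2. Cache: [yak(c=2)]
  3. access yak: HIT, count now 3. Cache: [yak(c=3)]
  4. access yak: HIT, count now 4. Cache: [yak(c=4)]
  5. access melon: MISS. Cache: [melon(c=1) yak(c=4)]
  6. access yak: HIT, count now 5. Cache: [melon(c=1) yak(c=5)]
  7. access yak: HIT, count now 6. Cache: [melon(c=1) yak(c=6)]
  8. access melon: HIT, count now 2. Cache: [melon(c=2) yak(c=6)]
  9. access yak: HIT, count now 7. Cache: [melon(c=2) yak(c=7)]
  10. access yak: HIT, count now 8. Cache: [melon(c=2) yak(c=8)]
  11. access yak: HIT, count now 9. Cache: [melon(c=2) yak(c=9)]
  12. access yak: HIT, count now 10. Cache: [melon(c=2) yak(c=10)]
  13. access melon: HIT, count now 3. Cache: [melon(c=3) yak(c=10)]
  14. access cat: MISS. Cache: [cat(c=1) melon(c=3) yak(c=10)]
  15. access bee: MISS, evict cat(c=1). Cache: [bee(c=1) melon(c=3) yak(c=10)]
  16. access bee: HIT, count now 2. Cache: [bee(c=2) melon(c=3) yak(c=10)]
  17. access melon: HIT, count now 4. Cache: [bee(c=2) melon(c=4) yak(c=10)]
  18. access kiwi: MISS, evict bee(c=2). Cache: [kiwi(c=1) melon(c=4) yak(c=10)]
  19. access kiwi: HIT, count now 2. Cache: [kiwi(c=2) melon(c=4) yak(c=10)]
  20. access hen: MISS, evict kiwi(c=2). Cache: [hen(c=1) melon(c=4) yak(c=10)]
  21. access bee: MISS, evict hen(c=1). Cache: [bee(c=1) melon(c=4) yak(c=10)]
  22. access bee: HIT, count now 2. Cache: [bee(c=2) melon(c=4) yak(c=10)]
  23. access dog: MISS, evict bee(c=2). Cache: [dog(c=1) melon(c=4) yak(c=10)]
  24. access bee: MISS, evict dog(c=1). Cache: [bee(c=1) melon(c=4) yak(c=10)]
  25. access bee: HIT, count now 2. Cache: [bee(c=2) melon(c=4) yak(c=10)]
  26. access hen: MISS, evict bee(c=2). Cache: [hen(c=1) melon(c=4) yak(c=10)]
  27. access cat: MISS, evict hen(c=1). Cache: [cat(c=1) melon(c=4) yak(c=10)]
  28. access hen: MISS, evict cat(c=1). Cache: [hen(c=1) melon(c=4) yak(c=10)]
  29. access cat: MISS, evict hen(c=1). Cache: [cat(c=1) melon(c=4) yak(c=10)]
  30. access hen: MISS, evict cat(c=1). Cache: [hen(c=1) melon(c=4) yak(c=10)]
  31. access hen: HIT, count now 2. Cache: [hen(c=2) melon(c=4) yak(c=10)]
  32. access dog: MISS, evict hen(c=2). Cache: [dog(c=1) melon(c=4) yak(c=10)]
Total: 17 hits, 15 misses, 12 evictions

Answer: dog melon yak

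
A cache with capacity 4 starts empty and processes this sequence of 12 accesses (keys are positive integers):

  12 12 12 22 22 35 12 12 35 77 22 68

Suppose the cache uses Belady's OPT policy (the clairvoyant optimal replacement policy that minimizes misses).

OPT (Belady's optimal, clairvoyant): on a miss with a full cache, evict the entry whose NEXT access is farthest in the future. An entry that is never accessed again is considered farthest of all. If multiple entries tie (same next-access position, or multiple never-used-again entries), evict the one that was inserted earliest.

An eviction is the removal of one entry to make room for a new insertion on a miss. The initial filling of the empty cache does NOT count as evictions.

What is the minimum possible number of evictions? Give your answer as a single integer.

OPT (Belady) simulation (capacity=4):
  1. access 12: MISS. Cache: [12]
  2. access 12: HIT. Next use of 12: step 3. Cache: [12]
  3. access 12: HIT. Next use of 12: step 7. Cache: [12]
  4. access 22: MISS. Cache: [12 22]
  5. access 22: HIT. Next use of 22: step 11. Cache: [12 22]
  6. access 35: MISS. Cache: [12 22 35]
  7. access 12: HIT. Next use of 12: step 8. Cache: [12 22 35]
  8. access 12: HIT. Next use of 12: never. Cache: [12 22 35]
  9. access 35: HIT. Next use of 35: never. Cache: [12 22 35]
  10. access 77: MISS. Cache: [12 22 35 77]
  11. access 22: HIT. Next use of 22: never. Cache: [12 22 35 77]
  12. access 68: MISS, evict 12 (next use: never). Cache: [22 35 77 68]
Total: 7 hits, 5 misses, 1 evictions

Answer: 1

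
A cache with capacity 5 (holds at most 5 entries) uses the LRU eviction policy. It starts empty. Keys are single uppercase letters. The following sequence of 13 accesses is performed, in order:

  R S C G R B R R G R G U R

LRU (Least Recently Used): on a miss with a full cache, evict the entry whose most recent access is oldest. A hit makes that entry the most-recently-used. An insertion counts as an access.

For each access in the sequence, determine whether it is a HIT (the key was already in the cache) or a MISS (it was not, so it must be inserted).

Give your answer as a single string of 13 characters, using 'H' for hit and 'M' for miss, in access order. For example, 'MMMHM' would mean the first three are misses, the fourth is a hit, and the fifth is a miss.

LRU simulation (capacity=5):
  1. access R: MISS. Cache (LRU->MRU): [R]
  2. access S: MISS. Cache (LRU->MRU): [R S]
  3. access C: MISS. Cache (LRU->MRU): [R S C]
  4. access G: MISS. Cache (LRU->MRU): [R S C G]
  5. access R: HIT. Cache (LRU->MRU): [S C G R]
  6. access B: MISS. Cache (LRU->MRU): [S C G R B]
  7. access R: HIT. Cache (LRU->MRU): [S C G B R]
  8. access R: HIT. Cache (LRU->MRU): [S C G B R]
  9. access G: HIT. Cache (LRU->MRU): [S C B R G]
  10. access R: HIT. Cache (LRU->MRU): [S C B G R]
  11. access G: HIT. Cache (LRU->MRU): [S C B R G]
  12. access U: MISS, evict S. Cache (LRU->MRU): [C B R G U]
  13. access R: HIT. Cache (LRU->MRU): [C B G U R]
Total: 7 hits, 6 misses, 1 evictions

Answer: MMMMHMHHHHHMH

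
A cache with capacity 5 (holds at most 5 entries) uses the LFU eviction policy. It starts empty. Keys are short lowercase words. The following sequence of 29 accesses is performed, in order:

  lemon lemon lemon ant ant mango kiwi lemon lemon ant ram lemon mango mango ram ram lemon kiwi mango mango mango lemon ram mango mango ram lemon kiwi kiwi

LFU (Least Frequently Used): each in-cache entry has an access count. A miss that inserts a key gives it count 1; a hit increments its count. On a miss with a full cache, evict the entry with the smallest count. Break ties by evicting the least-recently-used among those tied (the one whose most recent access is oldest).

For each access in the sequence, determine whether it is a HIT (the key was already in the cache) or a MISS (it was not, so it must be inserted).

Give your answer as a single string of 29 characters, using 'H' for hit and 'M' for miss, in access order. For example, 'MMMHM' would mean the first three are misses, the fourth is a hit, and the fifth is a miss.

LFU simulation (capacity=5):
  1. access lemon: MISS. Cache: [lemon(c=1)]
  2. access lemon: HIT, count now 2. Cache: [lemon(c=2)]
  3. access lemon: HIT, count now 3. Cache: [lemon(c=3)]
  4. access ant: MISS. Cache: [ant(c=1) lemon(c=3)]
  5. access ant: HIT, count now 2. Cache: [ant(c=2) lemon(c=3)]
  6. access mango: MISS. Cache: [mango(c=1) ant(c=2) lemon(c=3)]
  7. access kiwi: MISS. Cache: [mango(c=1) kiwi(c=1) ant(c=2) lemon(c=3)]
  8. access lemon: HIT, count now 4. Cache: [mango(c=1) kiwi(c=1) ant(c=2) lemon(c=4)]
  9. access lemon: HIT, count now 5. Cache: [mango(c=1) kiwi(c=1) ant(c=2) lemon(c=5)]
  10. access ant: HIT, count now 3. Cache: [mango(c=1) kiwi(c=1) ant(c=3) lemon(c=5)]
  11. access ram: MISS. Cache: [mango(c=1) kiwi(c=1) ram(c=1) ant(c=3) lemon(c=5)]
  12. access lemon: HIT, count now 6. Cache: [mango(c=1) kiwi(c=1) ram(c=1) ant(c=3) lemon(c=6)]
  13. access mango: HIT, count now 2. Cache: [kiwi(c=1) ram(c=1) mango(c=2) ant(c=3) lemon(c=6)]
  14. access mango: HIT, count now 3. Cache: [kiwi(c=1) ram(c=1) ant(c=3) mango(c=3) lemon(c=6)]
  15. access ram: HIT, count now 2. Cache: [kiwi(c=1) ram(c=2) ant(c=3) mango(c=3) lemon(c=6)]
  16. access ram: HIT, count now 3. Cache: [kiwi(c=1) ant(c=3) mango(c=3) ram(c=3) lemon(c=6)]
  17. access lemon: HIT, count now 7. Cache: [kiwi(c=1) ant(c=3) mango(c=3) ram(c=3) lemon(c=7)]
  18. access kiwi: HIT, count now 2. Cache: [kiwi(c=2) ant(c=3) mango(c=3) ram(c=3) lemon(c=7)]
  19. access mango: HIT, count now 4. Cache: [kiwi(c=2) ant(c=3) ram(c=3) mango(c=4) lemon(c=7)]
  20. access mango: HIT, count now 5. Cache: [kiwi(c=2) ant(c=3) ram(c=3) mango(c=5) lemon(c=7)]
  21. access mango: HIT, count now 6. Cache: [kiwi(c=2) ant(c=3) ram(c=3) mango(c=6) lemon(c=7)]
  22. access lemon: HIT, count now 8. Cache: [kiwi(c=2) ant(c=3) ram(c=3) mango(c=6) lemon(c=8)]
  23. access ram: HIT, count now 4. Cache: [kiwi(c=2) ant(c=3) ram(c=4) mango(c=6) lemon(c=8)]
  24. access mango: HIT, count now 7. Cache: [kiwi(c=2) ant(c=3) ram(c=4) mango(c=7) lemon(c=8)]
  25. access mango: HIT, count now 8. Cache: [kiwi(c=2) ant(c=3) ram(c=4) lemon(c=8) mango(c=8)]
  26. access ram: HIT, count now 5. Cache: [kiwi(c=2) ant(c=3) ram(c=5) lemon(c=8) mango(c=8)]
  27. access lemon: HIT, count now 9. Cache: [kiwi(c=2) ant(c=3) ram(c=5) mango(c=8) lemon(c=9)]
  28. access kiwi: HIT, count now 3. Cache: [ant(c=3) kiwi(c=3) ram(c=5) mango(c=8) lemon(c=9)]
  29. access kiwi: HIT, count now 4. Cache: [ant(c=3) kiwi(c=4) ram(c=5) mango(c=8) lemon(c=9)]
Total: 24 hits, 5 misses, 0 evictions

Answer: MHHMHMMHHHMHHHHHHHHHHHHHHHHHH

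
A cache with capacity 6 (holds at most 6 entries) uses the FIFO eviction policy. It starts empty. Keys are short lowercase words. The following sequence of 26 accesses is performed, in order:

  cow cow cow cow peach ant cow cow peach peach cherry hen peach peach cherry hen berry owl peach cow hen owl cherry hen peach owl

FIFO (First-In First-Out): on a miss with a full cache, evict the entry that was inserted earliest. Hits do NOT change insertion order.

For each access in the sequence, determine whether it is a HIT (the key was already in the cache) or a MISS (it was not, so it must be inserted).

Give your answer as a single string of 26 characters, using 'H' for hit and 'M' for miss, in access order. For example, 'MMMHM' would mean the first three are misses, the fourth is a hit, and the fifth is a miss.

FIFO simulation (capacity=6):
  1. access cow: MISS. Cache (old->new): [cow]
  2. access cow: HIT. Cache (old->new): [cow]
  3. access cow: HIT. Cache (old->new): [cow]
  4. access cow: HIT. Cache (old->new): [cow]
  5. access peach: MISS. Cache (old->new): [cow peach]
  6. access ant: MISS. Cache (old->new): [cow peach ant]
  7. access cow: HIT. Cache (old->new): [cow peach ant]
  8. access cow: HIT. Cache (old->new): [cow peach ant]
  9. access peach: HIT. Cache (old->new): [cow peach ant]
  10. access peach: HIT. Cache (old->new): [cow peach ant]
  11. access cherry: MISS. Cache (old->new): [cow peach ant cherry]
  12. access hen: MISS. Cache (old->new): [cow peach ant cherry hen]
  13. access peach: HIT. Cache (old->new): [cow peach ant cherry hen]
  14. access peach: HIT. Cache (old->new): [cow peach ant cherry hen]
  15. access cherry: HIT. Cache (old->new): [cow peach ant cherry hen]
  16. access hen: HIT. Cache (old->new): [cow peach ant cherry hen]
  17. access berry: MISS. Cache (old->new): [cow peach ant cherry hen berry]
  18. access owl: MISS, evict cow. Cache (old->new): [peach ant cherry hen berry owl]
  19. access peach: HIT. Cache (old->new): [peach ant cherry hen berry owl]
  20. access cow: MISS, evict peach. Cache (old->new): [ant cherry hen berry owl cow]
  21. access hen: HIT. Cache (old->new): [ant cherry hen berry owl cow]
  22. access owl: HIT. Cache (old->new): [ant cherry hen berry owl cow]
  23. access cherry: HIT. Cache (old->new): [ant cherry hen berry owl cow]
  24. access hen: HIT. Cache (old->new): [ant cherry hen berry owl cow]
  25. access peach: MISS, evict ant. Cache (old->new): [cherry hen berry owl cow peach]
  26. access owl: HIT. Cache (old->new): [cherry hen berry owl cow peach]
Total: 17 hits, 9 misses, 3 evictions

Answer: MHHHMMHHHHMMHHHHMMHMHHHHMH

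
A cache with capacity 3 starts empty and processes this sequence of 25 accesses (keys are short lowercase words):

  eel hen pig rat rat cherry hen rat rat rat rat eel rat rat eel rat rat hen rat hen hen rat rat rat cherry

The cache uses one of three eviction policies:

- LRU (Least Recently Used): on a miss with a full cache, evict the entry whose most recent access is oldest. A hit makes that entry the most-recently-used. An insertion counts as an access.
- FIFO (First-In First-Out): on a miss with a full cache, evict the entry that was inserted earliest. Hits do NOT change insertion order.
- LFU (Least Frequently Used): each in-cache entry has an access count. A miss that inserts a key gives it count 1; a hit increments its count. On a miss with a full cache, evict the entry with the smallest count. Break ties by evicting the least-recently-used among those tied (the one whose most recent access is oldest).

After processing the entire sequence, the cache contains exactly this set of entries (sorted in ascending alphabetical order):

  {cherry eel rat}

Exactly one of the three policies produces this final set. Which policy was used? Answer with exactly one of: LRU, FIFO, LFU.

Answer: FIFO

Derivation:
Simulating under each policy and comparing final sets:
  LRU: final set = {cherry hen rat} -> differs
  FIFO: final set = {cherry eel rat} -> MATCHES target
  LFU: final set = {cherry hen rat} -> differs
Only FIFO produces the target set.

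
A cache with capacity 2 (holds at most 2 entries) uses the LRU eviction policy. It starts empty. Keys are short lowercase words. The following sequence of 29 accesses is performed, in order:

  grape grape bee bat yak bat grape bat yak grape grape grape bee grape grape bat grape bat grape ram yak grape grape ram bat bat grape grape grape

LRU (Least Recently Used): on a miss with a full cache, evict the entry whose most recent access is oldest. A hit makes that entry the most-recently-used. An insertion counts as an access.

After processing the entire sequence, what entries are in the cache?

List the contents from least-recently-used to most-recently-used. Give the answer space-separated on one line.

Answer: bat grape

Derivation:
LRU simulation (capacity=2):
  1. access grape: MISS. Cache (LRU->MRU): [grape]
  2. access grape: HIT. Cache (LRU->MRU): [grape]
  3. access bee: MISS. Cache (LRU->MRU): [grape bee]
  4. access bat: MISS, evict grape. Cache (LRU->MRU): [bee bat]
  5. access yak: MISS, evict bee. Cache (LRU->MRU): [bat yak]
  6. access bat: HIT. Cache (LRU->MRU): [yak bat]
  7. access grape: MISS, evict yak. Cache (LRU->MRU): [bat grape]
  8. access bat: HIT. Cache (LRU->MRU): [grape bat]
  9. access yak: MISS, evict grape. Cache (LRU->MRU): [bat yak]
  10. access grape: MISS, evict bat. Cache (LRU->MRU): [yak grape]
  11. access grape: HIT. Cache (LRU->MRU): [yak grape]
  12. access grape: HIT. Cache (LRU->MRU): [yak grape]
  13. access bee: MISS, evict yak. Cache (LRU->MRU): [grape bee]
  14. access grape: HIT. Cache (LRU->MRU): [bee grape]
  15. access grape: HIT. Cache (LRU->MRU): [bee grape]
  16. access bat: MISS, evict bee. Cache (LRU->MRU): [grape bat]
  17. access grape: HIT. Cache (LRU->MRU): [bat grape]
  18. access bat: HIT. Cache (LRU->MRU): [grape bat]
  19. access grape: HIT. Cache (LRU->MRU): [bat grape]
  20. access ram: MISS, evict bat. Cache (LRU->MRU): [grape ram]
  21. access yak: MISS, evict grape. Cache (LRU->MRU): [ram yak]
  22. access grape: MISS, evict ram. Cache (LRU->MRU): [yak grape]
  23. access grape: HIT. Cache (LRU->MRU): [yak grape]
  24. access ram: MISS, evict yak. Cache (LRU->MRU): [grape ram]
  25. access bat: MISS, evict grape. Cache (LRU->MRU): [ram bat]
  26. access bat: HIT. Cache (LRU->MRU): [ram bat]
  27. access grape: MISS, evict ram. Cache (LRU->MRU): [bat grape]
  28. access grape: HIT. Cache (LRU->MRU): [bat grape]
  29. access grape: HIT. Cache (LRU->MRU): [bat grape]
Total: 14 hits, 15 misses, 13 evictions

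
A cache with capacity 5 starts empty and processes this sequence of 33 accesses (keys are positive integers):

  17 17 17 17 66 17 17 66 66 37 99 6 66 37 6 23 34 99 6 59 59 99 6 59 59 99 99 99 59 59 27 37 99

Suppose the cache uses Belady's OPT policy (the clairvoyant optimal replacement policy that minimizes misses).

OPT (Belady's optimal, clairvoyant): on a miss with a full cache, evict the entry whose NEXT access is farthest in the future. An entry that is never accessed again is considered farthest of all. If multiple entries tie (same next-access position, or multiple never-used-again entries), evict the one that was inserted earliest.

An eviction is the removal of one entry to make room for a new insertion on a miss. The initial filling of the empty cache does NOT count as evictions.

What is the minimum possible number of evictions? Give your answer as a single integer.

OPT (Belady) simulation (capacity=5):
  1. access 17: MISS. Cache: [17]
  2. access 17: HIT. Next use of 17: step 3. Cache: [17]
  3. access 17: HIT. Next use of 17: step 4. Cache: [17]
  4. access 17: HIT. Next use of 17: step 6. Cache: [17]
  5. access 66: MISS. Cache: [17 66]
  6. access 17: HIT. Next use of 17: step 7. Cache: [17 66]
  7. access 17: HIT. Next use of 17: never. Cache: [17 66]
  8. access 66: HIT. Next use of 66: step 9. Cache: [17 66]
  9. access 66: HIT. Next use of 66: step 13. Cache: [17 66]
  10. access 37: MISS. Cache: [17 66 37]
  11. access 99: MISS. Cache: [17 66 37 99]
  12. access 6: MISS. Cache: [17 66 37 99 6]
  13. access 66: HIT. Next use of 66: never. Cache: [17 66 37 99 6]
  14. access 37: HIT. Next use of 37: step 32. Cache: [17 66 37 99 6]
  15. access 6: HIT. Next use of 6: step 19. Cache: [17 66 37 99 6]
  16. access 23: MISS, evict 17 (next use: never). Cache: [66 37 99 6 23]
  17. access 34: MISS, evict 66 (next use: never). Cache: [37 99 6 23 34]
  18. access 99: HIT. Next use of 99: step 22. Cache: [37 99 6 23 34]
  19. access 6: HIT. Next use of 6: step 23. Cache: [37 99 6 23 34]
  20. access 59: MISS, evict 23 (next use: never). Cache: [37 99 6 34 59]
  21. access 59: HIT. Next use of 59: step 24. Cache: [37 99 6 34 59]
  22. access 99: HIT. Next use of 99: step 26. Cache: [37 99 6 34 59]
  23. access 6: HIT. Next use of 6: never. Cache: [37 99 6 34 59]
  24. access 59: HIT. Next use of 59: step 25. Cache: [37 99 6 34 59]
  25. access 59: HIT. Next use of 59: step 29. Cache: [37 99 6 34 59]
  26. access 99: HIT. Next use of 99: step 27. Cache: [37 99 6 34 59]
  27. access 99: HIT. Next use of 99: step 28. Cache: [37 99 6 34 59]
  28. access 99: HIT. Next use of 99: step 33. Cache: [37 99 6 34 59]
  29. access 59: HIT. Next use of 59: step 30. Cache: [37 99 6 34 59]
  30. access 59: HIT. Next use of 59: never. Cache: [37 99 6 34 59]
  31. access 27: MISS, evict 6 (next use: never). Cache: [37 99 34 59 27]
  32. access 37: HIT. Next use of 37: never. Cache: [37 99 34 59 27]
  33. access 99: HIT. Next use of 99: never. Cache: [37 99 34 59 27]
Total: 24 hits, 9 misses, 4 evictions

Answer: 4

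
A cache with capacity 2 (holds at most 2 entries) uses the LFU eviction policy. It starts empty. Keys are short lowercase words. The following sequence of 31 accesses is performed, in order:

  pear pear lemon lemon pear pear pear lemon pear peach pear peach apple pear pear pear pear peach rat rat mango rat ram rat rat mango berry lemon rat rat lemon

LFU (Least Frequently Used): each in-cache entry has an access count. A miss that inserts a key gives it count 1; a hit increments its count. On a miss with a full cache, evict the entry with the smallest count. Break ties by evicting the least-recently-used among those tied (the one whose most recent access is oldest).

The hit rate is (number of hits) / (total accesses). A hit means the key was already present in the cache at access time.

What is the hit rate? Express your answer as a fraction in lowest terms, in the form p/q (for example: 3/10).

Answer: 16/31

Derivation:
LFU simulation (capacity=2):
  1. access pear: MISS. Cache: [pear(c=1)]
  2. access pear: HIT, count now 2. Cache: [pear(c=2)]
  3. access lemon: MISS. Cache: [lemon(c=1) pear(c=2)]
  4. access lemon: HIT, count now 2. Cache: [pear(c=2) lemon(c=2)]
  5. access pear: HIT, count now 3. Cache: [lemon(c=2) pear(c=3)]
  6. access pear: HIT, count now 4. Cache: [lemon(c=2) pear(c=4)]
  7. access pear: HIT, count now 5. Cache: [lemon(c=2) pear(c=5)]
  8. access lemon: HIT, count now 3. Cache: [lemon(c=3) pear(c=5)]
  9. access pear: HIT, count now 6. Cache: [lemon(c=3) pear(c=6)]
  10. access peach: MISS, evict lemon(c=3). Cache: [peach(c=1) pear(c=6)]
  11. access pear: HIT, count now 7. Cache: [peach(c=1) pear(c=7)]
  12. access peach: HIT, count now 2. Cache: [peach(c=2) pear(c=7)]
  13. access apple: MISS, evict peach(c=2). Cache: [apple(c=1) pear(c=7)]
  14. access pear: HIT, count now 8. Cache: [apple(c=1) pear(c=8)]
  15. access pear: HIT, count now 9. Cache: [apple(c=1) pear(c=9)]
  16. access pear: HIT, count now 10. Cache: [apple(c=1) pear(c=10)]
  17. access pear: HIT, count now 11. Cache: [apple(c=1) pear(c=11)]
  18. access peach: MISS, evict apple(c=1). Cache: [peach(c=1) pear(c=11)]
  19. access rat: MISS, evict peach(c=1). Cache: [rat(c=1) pear(c=11)]
  20. access rat: HIT, count now 2. Cache: [rat(c=2) pear(c=11)]
  21. access mango: MISS, evict rat(c=2). Cache: [mango(c=1) pear(c=11)]
  22. access rat: MISS, evict mango(c=1). Cache: [rat(c=1) pear(c=11)]
  23. access ram: MISS, evict rat(c=1). Cache: [ram(c=1) pear(c=11)]
  24. access rat: MISS, evict ram(c=1). Cache: [rat(c=1) pear(c=11)]
  25. access rat: HIT, count now 2. Cache: [rat(c=2) pear(c=11)]
  26. access mango: MISS, evict rat(c=2). Cache: [mango(c=1) pear(c=11)]
  27. access berry: MISS, evict mango(c=1). Cache: [berry(c=1) pear(c=11)]
  28. access lemon: MISS, evict berry(c=1). Cache: [lemon(c=1) pear(c=11)]
  29. access rat: MISS, evict lemon(c=1). Cache: [rat(c=1) pear(c=11)]
  30. access rat: HIT, count now 2. Cache: [rat(c=2) pear(c=11)]
  31. access lemon: MISS, evict rat(c=2). Cache: [lemon(c=1) pear(c=11)]
Total: 16 hits, 15 misses, 13 evictions

Hit rate = 16/31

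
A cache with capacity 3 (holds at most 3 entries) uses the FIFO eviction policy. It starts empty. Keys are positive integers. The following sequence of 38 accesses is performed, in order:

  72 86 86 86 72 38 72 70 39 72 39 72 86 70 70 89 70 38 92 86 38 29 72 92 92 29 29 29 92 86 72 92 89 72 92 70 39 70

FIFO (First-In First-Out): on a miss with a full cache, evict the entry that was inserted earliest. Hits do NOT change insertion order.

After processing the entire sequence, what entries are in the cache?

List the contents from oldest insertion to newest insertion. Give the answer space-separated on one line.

FIFO simulation (capacity=3):
  1. access 72: MISS. Cache (old->new): [72]
  2. access 86: MISS. Cache (old->new): [72 86]
  3. access 86: HIT. Cache (old->new): [72 86]
  4. access 86: HIT. Cache (old->new): [72 86]
  5. access 72: HIT. Cache (old->new): [72 86]
  6. access 38: MISS. Cache (old->new): [72 86 38]
  7. access 72: HIT. Cache (old->new): [72 86 38]
  8. access 70: MISS, evict 72. Cache (old->new): [86 38 70]
  9. access 39: MISS, evict 86. Cache (old->new): [38 70 39]
  10. access 72: MISS, evict 38. Cache (old->new): [70 39 72]
  11. access 39: HIT. Cache (old->new): [70 39 72]
  12. access 72: HIT. Cache (old->new): [70 39 72]
  13. access 86: MISS, evict 70. Cache (old->new): [39 72 86]
  14. access 70: MISS, evict 39. Cache (old->new): [72 86 70]
  15. access 70: HIT. Cache (old->new): [72 86 70]
  16. access 89: MISS, evict 72. Cache (old->new): [86 70 89]
  17. access 70: HIT. Cache (old->new): [86 70 89]
  18. access 38: MISS, evict 86. Cache (old->new): [70 89 38]
  19. access 92: MISS, evict 70. Cache (old->new): [89 38 92]
  20. access 86: MISS, evict 89. Cache (old->new): [38 92 86]
  21. access 38: HIT. Cache (old->new): [38 92 86]
  22. access 29: MISS, evict 38. Cache (old->new): [92 86 29]
  23. access 72: MISS, evict 92. Cache (old->new): [86 29 72]
  24. access 92: MISS, evict 86. Cache (old->new): [29 72 92]
  25. access 92: HIT. Cache (old->new): [29 72 92]
  26. access 29: HIT. Cache (old->new): [29 72 92]
  27. access 29: HIT. Cache (old->new): [29 72 92]
  28. access 29: HIT. Cache (old->new): [29 72 92]
  29. access 92: HIT. Cache (old->new): [29 72 92]
  30. access 86: MISS, evict 29. Cache (old->new): [72 92 86]
  31. access 72: HIT. Cache (old->new): [72 92 86]
  32. access 92: HIT. Cache (old->new): [72 92 86]
  33. access 89: MISS, evict 72. Cache (old->new): [92 86 89]
  34. access 72: MISS, evict 92. Cache (old->new): [86 89 72]
  35. access 92: MISS, evict 86. Cache (old->new): [89 72 92]
  36. access 70: MISS, evict 89. Cache (old->new): [72 92 70]
  37. access 39: MISS, evict 72. Cache (old->new): [92 70 39]
  38. access 70: HIT. Cache (old->new): [92 70 39]
Total: 17 hits, 21 misses, 18 evictions

Answer: 92 70 39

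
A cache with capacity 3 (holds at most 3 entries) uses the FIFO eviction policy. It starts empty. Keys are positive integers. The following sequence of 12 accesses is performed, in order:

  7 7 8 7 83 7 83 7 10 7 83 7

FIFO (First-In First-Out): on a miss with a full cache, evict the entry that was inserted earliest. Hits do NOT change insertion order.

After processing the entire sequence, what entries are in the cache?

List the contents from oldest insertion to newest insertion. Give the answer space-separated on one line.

FIFO simulation (capacity=3):
  1. access 7: MISS. Cache (old->new): [7]
  2. access 7: HIT. Cache (old->new): [7]
  3. access 8: MISS. Cache (old->new): [7 8]
  4. access 7: HIT. Cache (old->new): [7 8]
  5. access 83: MISS. Cache (old->new): [7 8 83]
  6. access 7: HIT. Cache (old->new): [7 8 83]
  7. access 83: HIT. Cache (old->new): [7 8 83]
  8. access 7: HIT. Cache (old->new): [7 8 83]
  9. access 10: MISS, evict 7. Cache (old->new): [8 83 10]
  10. access 7: MISS, evict 8. Cache (old->new): [83 10 7]
  11. access 83: HIT. Cache (old->new): [83 10 7]
  12. access 7: HIT. Cache (old->new): [83 10 7]
Total: 7 hits, 5 misses, 2 evictions

Answer: 83 10 7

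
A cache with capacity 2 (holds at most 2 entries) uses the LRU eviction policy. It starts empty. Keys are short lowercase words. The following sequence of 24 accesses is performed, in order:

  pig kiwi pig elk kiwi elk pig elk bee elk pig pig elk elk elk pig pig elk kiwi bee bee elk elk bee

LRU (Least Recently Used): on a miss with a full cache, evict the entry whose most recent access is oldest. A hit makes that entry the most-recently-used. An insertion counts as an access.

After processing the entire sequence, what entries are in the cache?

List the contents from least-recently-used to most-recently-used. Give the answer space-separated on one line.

LRU simulation (capacity=2):
  1. access pig: MISS. Cache (LRU->MRU): [pig]
  2. access kiwi: MISS. Cache (LRU->MRU): [pig kiwi]
  3. access pig: HIT. Cache (LRU->MRU): [kiwi pig]
  4. access elk: MISS, evict kiwi. Cache (LRU->MRU): [pig elk]
  5. access kiwi: MISS, evict pig. Cache (LRU->MRU): [elk kiwi]
  6. access elk: HIT. Cache (LRU->MRU): [kiwi elk]
  7. access pig: MISS, evict kiwi. Cache (LRU->MRU): [elk pig]
  8. access elk: HIT. Cache (LRU->MRU): [pig elk]
  9. access bee: MISS, evict pig. Cache (LRU->MRU): [elk bee]
  10. access elk: HIT. Cache (LRU->MRU): [bee elk]
  11. access pig: MISS, evict bee. Cache (LRU->MRU): [elk pig]
  12. access pig: HIT. Cache (LRU->MRU): [elk pig]
  13. access elk: HIT. Cache (LRU->MRU): [pig elk]
  14. access elk: HIT. Cache (LRU->MRU): [pig elk]
  15. access elk: HIT. Cache (LRU->MRU): [pig elk]
  16. access pig: HIT. Cache (LRU->MRU): [elk pig]
  17. access pig: HIT. Cache (LRU->MRU): [elk pig]
  18. access elk: HIT. Cache (LRU->MRU): [pig elk]
  19. access kiwi: MISS, evict pig. Cache (LRU->MRU): [elk kiwi]
  20. access bee: MISS, evict elk. Cache (LRU->MRU): [kiwi bee]
  21. access bee: HIT. Cache (LRU->MRU): [kiwi bee]
  22. access elk: MISS, evict kiwi. Cache (LRU->MRU): [bee elk]
  23. access elk: HIT. Cache (LRU->MRU): [bee elk]
  24. access bee: HIT. Cache (LRU->MRU): [elk bee]
Total: 14 hits, 10 misses, 8 evictions

Answer: elk bee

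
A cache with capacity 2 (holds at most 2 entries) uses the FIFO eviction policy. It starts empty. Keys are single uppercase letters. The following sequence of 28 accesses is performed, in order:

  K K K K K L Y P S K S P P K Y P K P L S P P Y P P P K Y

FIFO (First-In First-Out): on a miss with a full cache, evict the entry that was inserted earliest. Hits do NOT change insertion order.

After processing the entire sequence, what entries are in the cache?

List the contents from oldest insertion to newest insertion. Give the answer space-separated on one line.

Answer: Y K

Derivation:
FIFO simulation (capacity=2):
  1. access K: MISS. Cache (old->new): [K]
  2. access K: HIT. Cache (old->new): [K]
  3. access K: HIT. Cache (old->new): [K]
  4. access K: HIT. Cache (old->new): [K]
  5. access K: HIT. Cache (old->new): [K]
  6. access L: MISS. Cache (old->new): [K L]
  7. access Y: MISS, evict K. Cache (old->new): [L Y]
  8. access P: MISS, evict L. Cache (old->new): [Y P]
  9. access S: MISS, evict Y. Cache (old->new): [P S]
  10. access K: MISS, evict P. Cache (old->new): [S K]
  11. access S: HIT. Cache (old->new): [S K]
  12. access P: MISS, evict S. Cache (old->new): [K P]
  13. access P: HIT. Cache (old->new): [K P]
  14. access K: HIT. Cache (old->new): [K P]
  15. access Y: MISS, evict K. Cache (old->new): [P Y]
  16. access P: HIT. Cache (old->new): [P Y]
  17. access K: MISS, evict P. Cache (old->new): [Y K]
  18. access P: MISS, evict Y. Cache (old->new): [K P]
  19. access L: MISS, evict K. Cache (old->new): [P L]
  20. access S: MISS, evict P. Cache (old->new): [L S]
  21. access P: MISS, evict L. Cache (old->new): [S P]
  22. access P: HIT. Cache (old->new): [S P]
  23. access Y: MISS, evict S. Cache (old->new): [P Y]
  24. access P: HIT. Cache (old->new): [P Y]
  25. access P: HIT. Cache (old->new): [P Y]
  26. access P: HIT. Cache (old->new): [P Y]
  27. access K: MISS, evict P. Cache (old->new): [Y K]
  28. access Y: HIT. Cache (old->new): [Y K]
Total: 13 hits, 15 misses, 13 evictions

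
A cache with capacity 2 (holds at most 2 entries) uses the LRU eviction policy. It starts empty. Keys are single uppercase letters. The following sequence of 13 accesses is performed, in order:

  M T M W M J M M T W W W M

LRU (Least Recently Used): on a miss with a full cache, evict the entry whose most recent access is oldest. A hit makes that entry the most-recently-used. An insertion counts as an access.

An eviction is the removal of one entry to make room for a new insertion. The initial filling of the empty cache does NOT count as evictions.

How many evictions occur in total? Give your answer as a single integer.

Answer: 5

Derivation:
LRU simulation (capacity=2):
  1. access M: MISS. Cache (LRU->MRU): [M]
  2. access T: MISS. Cache (LRU->MRU): [M T]
  3. access M: HIT. Cache (LRU->MRU): [T M]
  4. access W: MISS, evict T. Cache (LRU->MRU): [M W]
  5. access M: HIT. Cache (LRU->MRU): [W M]
  6. access J: MISS, evict W. Cache (LRU->MRU): [M J]
  7. access M: HIT. Cache (LRU->MRU): [J M]
  8. access M: HIT. Cache (LRU->MRU): [J M]
  9. access T: MISS, evict J. Cache (LRU->MRU): [M T]
  10. access W: MISS, evict M. Cache (LRU->MRU): [T W]
  11. access W: HIT. Cache (LRU->MRU): [T W]
  12. access W: HIT. Cache (LRU->MRU): [T W]
  13. access M: MISS, evict T. Cache (LRU->MRU): [W M]
Total: 6 hits, 7 misses, 5 evictions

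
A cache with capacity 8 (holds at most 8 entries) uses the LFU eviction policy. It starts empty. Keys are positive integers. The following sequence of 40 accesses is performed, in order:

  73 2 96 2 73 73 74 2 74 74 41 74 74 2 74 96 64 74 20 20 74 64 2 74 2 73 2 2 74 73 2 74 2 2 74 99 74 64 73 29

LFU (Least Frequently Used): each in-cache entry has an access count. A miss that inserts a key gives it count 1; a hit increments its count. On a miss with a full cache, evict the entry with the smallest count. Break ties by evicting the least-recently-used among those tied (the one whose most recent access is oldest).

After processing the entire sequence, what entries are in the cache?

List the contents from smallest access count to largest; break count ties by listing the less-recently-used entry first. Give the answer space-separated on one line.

LFU simulation (capacity=8):
  1. access 73: MISS. Cache: [73(c=1)]
  2. access 2: MISS. Cache: [73(c=1) 2(c=1)]
  3. access 96: MISS. Cache: [73(c=1) 2(c=1) 96(c=1)]
  4. access 2: HIT, count now 2. Cache: [73(c=1) 96(c=1) 2(c=2)]
  5. access 73: HIT, count now 2. Cache: [96(c=1) 2(c=2) 73(c=2)]
  6. access 73: HIT, count now 3. Cache: [96(c=1) 2(c=2) 73(c=3)]
  7. access 74: MISS. Cache: [96(c=1) 74(c=1) 2(c=2) 73(c=3)]
  8. access 2: HIT, count now 3. Cache: [96(c=1) 74(c=1) 73(c=3) 2(c=3)]
  9. access 74: HIT, count now 2. Cache: [96(c=1) 74(c=2) 73(c=3) 2(c=3)]
  10. access 74: HIT, count now 3. Cache: [96(c=1) 73(c=3) 2(c=3) 74(c=3)]
  11. access 41: MISS. Cache: [96(c=1) 41(c=1) 73(c=3) 2(c=3) 74(c=3)]
  12. access 74: HIT, count now 4. Cache: [96(c=1) 41(c=1) 73(c=3) 2(c=3) 74(c=4)]
  13. access 74: HIT, count now 5. Cache: [96(c=1) 41(c=1) 73(c=3) 2(c=3) 74(c=5)]
  14. access 2: HIT, count now 4. Cache: [96(c=1) 41(c=1) 73(c=3) 2(c=4) 74(c=5)]
  15. access 74: HIT, count now 6. Cache: [96(c=1) 41(c=1) 73(c=3) 2(c=4) 74(c=6)]
  16. access 96: HIT, count now 2. Cache: [41(c=1) 96(c=2) 73(c=3) 2(c=4) 74(c=6)]
  17. access 64: MISS. Cache: [41(c=1) 64(c=1) 96(c=2) 73(c=3) 2(c=4) 74(c=6)]
  18. access 74: HIT, count now 7. Cache: [41(c=1) 64(c=1) 96(c=2) 73(c=3) 2(c=4) 74(c=7)]
  19. access 20: MISS. Cache: [41(c=1) 64(c=1) 20(c=1) 96(c=2) 73(c=3) 2(c=4) 74(c=7)]
  20. access 20: HIT, count now 2. Cache: [41(c=1) 64(c=1) 96(c=2) 20(c=2) 73(c=3) 2(c=4) 74(c=7)]
  21. access 74: HIT, count now 8. Cache: [41(c=1) 64(c=1) 96(c=2) 20(c=2) 73(c=3) 2(c=4) 74(c=8)]
  22. access 64: HIT, count now 2. Cache: [41(c=1) 96(c=2) 20(c=2) 64(c=2) 73(c=3) 2(c=4) 74(c=8)]
  23. access 2: HIT, count now 5. Cache: [41(c=1) 96(c=2) 20(c=2) 64(c=2) 73(c=3) 2(c=5) 74(c=8)]
  24. access 74: HIT, count now 9. Cache: [41(c=1) 96(c=2) 20(c=2) 64(c=2) 73(c=3) 2(c=5) 74(c=9)]
  25. access 2: HIT, count now 6. Cache: [41(c=1) 96(c=2) 20(c=2) 64(c=2) 73(c=3) 2(c=6) 74(c=9)]
  26. access 73: HIT, count now 4. Cache: [41(c=1) 96(c=2) 20(c=2) 64(c=2) 73(c=4) 2(c=6) 74(c=9)]
  27. access 2: HIT, count now 7. Cache: [41(c=1) 96(c=2) 20(c=2) 64(c=2) 73(c=4) 2(c=7) 74(c=9)]
  28. access 2: HIT, count now 8. Cache: [41(c=1) 96(c=2) 20(c=2) 64(c=2) 73(c=4) 2(c=8) 74(c=9)]
  29. access 74: HIT, count now 10. Cache: [41(c=1) 96(c=2) 20(c=2) 64(c=2) 73(c=4) 2(c=8) 74(c=10)]
  30. access 73: HIT, count now 5. Cache: [41(c=1) 96(c=2) 20(c=2) 64(c=2) 73(c=5) 2(c=8) 74(c=10)]
  31. access 2: HIT, count now 9. Cache: [41(c=1) 96(c=2) 20(c=2) 64(c=2) 73(c=5) 2(c=9) 74(c=10)]
  32. access 74: HIT, count now 11. Cache: [41(c=1) 96(c=2) 20(c=2) 64(c=2) 73(c=5) 2(c=9) 74(c=11)]
  33. access 2: HIT, count now 10. Cache: [41(c=1) 96(c=2) 20(c=2) 64(c=2) 73(c=5) 2(c=10) 74(c=11)]
  34. access 2: HIT, count now 11. Cache: [41(c=1) 96(c=2) 20(c=2) 64(c=2) 73(c=5) 74(c=11) 2(c=11)]
  35. access 74: HIT, count now 12. Cache: [41(c=1) 96(c=2) 20(c=2) 64(c=2) 73(c=5) 2(c=11) 74(c=12)]
  36. access 99: MISS. Cache: [41(c=1) 99(c=1) 96(c=2) 20(c=2) 64(c=2) 73(c=5) 2(c=11) 74(c=12)]
  37. access 74: HIT, count now 13. Cache: [41(c=1) 99(c=1) 96(c=2) 20(c=2) 64(c=2) 73(c=5) 2(c=11) 74(c=13)]
  38. access 64: HIT, count now 3. Cache: [41(c=1) 99(c=1) 96(c=2) 20(c=2) 64(c=3) 73(c=5) 2(c=11) 74(c=13)]
  39. access 73: HIT, count now 6. Cache: [41(c=1) 99(c=1) 96(c=2) 20(c=2) 64(c=3) 73(c=6) 2(c=11) 74(c=13)]
  40. access 29: MISS, evict 41(c=1). Cache: [99(c=1) 29(c=1) 96(c=2) 20(c=2) 64(c=3) 73(c=6) 2(c=11) 74(c=13)]
Total: 31 hits, 9 misses, 1 evictions

Answer: 99 29 96 20 64 73 2 74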